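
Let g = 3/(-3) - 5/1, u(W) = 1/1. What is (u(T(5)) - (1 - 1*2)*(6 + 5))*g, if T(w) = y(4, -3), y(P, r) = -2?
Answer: -72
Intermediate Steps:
T(w) = -2
u(W) = 1
g = -6 (g = 3*(-⅓) - 5*1 = -1 - 5 = -6)
(u(T(5)) - (1 - 1*2)*(6 + 5))*g = (1 - (1 - 1*2)*(6 + 5))*(-6) = (1 - (1 - 2)*11)*(-6) = (1 - (-1)*11)*(-6) = (1 - 1*(-11))*(-6) = (1 + 11)*(-6) = 12*(-6) = -72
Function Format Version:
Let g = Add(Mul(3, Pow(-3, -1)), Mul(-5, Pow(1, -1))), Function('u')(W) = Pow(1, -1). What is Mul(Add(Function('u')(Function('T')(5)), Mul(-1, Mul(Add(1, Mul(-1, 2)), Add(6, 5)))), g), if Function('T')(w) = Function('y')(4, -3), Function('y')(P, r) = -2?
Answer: -72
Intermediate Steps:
Function('T')(w) = -2
Function('u')(W) = 1
g = -6 (g = Add(Mul(3, Rational(-1, 3)), Mul(-5, 1)) = Add(-1, -5) = -6)
Mul(Add(Function('u')(Function('T')(5)), Mul(-1, Mul(Add(1, Mul(-1, 2)), Add(6, 5)))), g) = Mul(Add(1, Mul(-1, Mul(Add(1, Mul(-1, 2)), Add(6, 5)))), -6) = Mul(Add(1, Mul(-1, Mul(Add(1, -2), 11))), -6) = Mul(Add(1, Mul(-1, Mul(-1, 11))), -6) = Mul(Add(1, Mul(-1, -11)), -6) = Mul(Add(1, 11), -6) = Mul(12, -6) = -72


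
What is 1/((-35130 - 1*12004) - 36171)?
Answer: -1/83305 ≈ -1.2004e-5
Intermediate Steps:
1/((-35130 - 1*12004) - 36171) = 1/((-35130 - 12004) - 36171) = 1/(-47134 - 36171) = 1/(-83305) = -1/83305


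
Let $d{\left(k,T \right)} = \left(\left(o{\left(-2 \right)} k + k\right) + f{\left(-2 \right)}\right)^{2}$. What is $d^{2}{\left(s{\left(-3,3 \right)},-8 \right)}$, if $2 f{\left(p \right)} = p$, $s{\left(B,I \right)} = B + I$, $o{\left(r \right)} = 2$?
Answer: $1$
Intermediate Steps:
$f{\left(p \right)} = \frac{p}{2}$
$d{\left(k,T \right)} = \left(-1 + 3 k\right)^{2}$ ($d{\left(k,T \right)} = \left(\left(2 k + k\right) + \frac{1}{2} \left(-2\right)\right)^{2} = \left(3 k - 1\right)^{2} = \left(-1 + 3 k\right)^{2}$)
$d^{2}{\left(s{\left(-3,3 \right)},-8 \right)} = \left(\left(-1 + 3 \left(-3 + 3\right)\right)^{2}\right)^{2} = \left(\left(-1 + 3 \cdot 0\right)^{2}\right)^{2} = \left(\left(-1 + 0\right)^{2}\right)^{2} = \left(\left(-1\right)^{2}\right)^{2} = 1^{2} = 1$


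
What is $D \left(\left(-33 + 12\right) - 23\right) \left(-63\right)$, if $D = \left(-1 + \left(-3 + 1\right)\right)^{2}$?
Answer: $24948$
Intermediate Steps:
$D = 9$ ($D = \left(-1 - 2\right)^{2} = \left(-3\right)^{2} = 9$)
$D \left(\left(-33 + 12\right) - 23\right) \left(-63\right) = 9 \left(\left(-33 + 12\right) - 23\right) \left(-63\right) = 9 \left(-21 - 23\right) \left(-63\right) = 9 \left(-44\right) \left(-63\right) = \left(-396\right) \left(-63\right) = 24948$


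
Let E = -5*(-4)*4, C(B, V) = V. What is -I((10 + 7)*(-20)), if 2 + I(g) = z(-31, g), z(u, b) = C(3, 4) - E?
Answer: 78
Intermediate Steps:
E = 80 (E = 20*4 = 80)
z(u, b) = -76 (z(u, b) = 4 - 1*80 = 4 - 80 = -76)
I(g) = -78 (I(g) = -2 - 76 = -78)
-I((10 + 7)*(-20)) = -1*(-78) = 78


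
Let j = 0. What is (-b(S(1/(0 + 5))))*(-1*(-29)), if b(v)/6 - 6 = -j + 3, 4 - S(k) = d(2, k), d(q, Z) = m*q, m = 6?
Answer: -1566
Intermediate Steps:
d(q, Z) = 6*q
S(k) = -8 (S(k) = 4 - 6*2 = 4 - 1*12 = 4 - 12 = -8)
b(v) = 54 (b(v) = 36 + 6*(-1*0 + 3) = 36 + 6*(0 + 3) = 36 + 6*3 = 36 + 18 = 54)
(-b(S(1/(0 + 5))))*(-1*(-29)) = (-1*54)*(-1*(-29)) = -54*29 = -1566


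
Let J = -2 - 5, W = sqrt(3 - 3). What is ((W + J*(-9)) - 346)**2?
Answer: 80089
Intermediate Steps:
W = 0 (W = sqrt(0) = 0)
J = -7
((W + J*(-9)) - 346)**2 = ((0 - 7*(-9)) - 346)**2 = ((0 + 63) - 346)**2 = (63 - 346)**2 = (-283)**2 = 80089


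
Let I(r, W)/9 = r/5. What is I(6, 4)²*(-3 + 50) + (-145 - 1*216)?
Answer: 128027/25 ≈ 5121.1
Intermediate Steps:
I(r, W) = 9*r/5 (I(r, W) = 9*(r/5) = 9*r/5)
I(6, 4)²*(-3 + 50) + (-145 - 1*216) = ((9/5)*6)²*(-3 + 50) + (-145 - 1*216) = (54/5)²*47 + (-145 - 216) = (2916/25)*47 - 361 = 137052/25 - 361 = 128027/25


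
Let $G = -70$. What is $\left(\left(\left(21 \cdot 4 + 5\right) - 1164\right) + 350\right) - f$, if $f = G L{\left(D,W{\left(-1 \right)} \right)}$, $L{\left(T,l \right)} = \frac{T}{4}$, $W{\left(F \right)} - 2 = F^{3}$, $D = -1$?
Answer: $- \frac{1485}{2} \approx -742.5$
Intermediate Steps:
$W{\left(F \right)} = 2 + F^{3}$
$L{\left(T,l \right)} = \frac{T}{4}$ ($L{\left(T,l \right)} = T \frac{1}{4} = \frac{T}{4}$)
$f = \frac{35}{2}$ ($f = - 70 \cdot \frac{1}{4} \left(-1\right) = \left(-70\right) \left(- \frac{1}{4}\right) = \frac{35}{2} \approx 17.5$)
$\left(\left(\left(21 \cdot 4 + 5\right) - 1164\right) + 350\right) - f = \left(\left(\left(21 \cdot 4 + 5\right) - 1164\right) + 350\right) - \frac{35}{2} = \left(\left(\left(84 + 5\right) - 1164\right) + 350\right) - \frac{35}{2} = \left(\left(89 - 1164\right) + 350\right) - \frac{35}{2} = \left(-1075 + 350\right) - \frac{35}{2} = -725 - \frac{35}{2} = - \frac{1485}{2}$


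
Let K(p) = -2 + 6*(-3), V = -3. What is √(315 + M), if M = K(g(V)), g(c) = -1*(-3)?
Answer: √295 ≈ 17.176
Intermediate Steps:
g(c) = 3
K(p) = -20 (K(p) = -2 - 18 = -20)
M = -20
√(315 + M) = √(315 - 20) = √295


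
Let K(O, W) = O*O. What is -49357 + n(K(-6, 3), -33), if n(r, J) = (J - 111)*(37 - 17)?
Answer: -52237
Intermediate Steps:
K(O, W) = O²
n(r, J) = -2220 + 20*J (n(r, J) = (-111 + J)*20 = -2220 + 20*J)
-49357 + n(K(-6, 3), -33) = -49357 + (-2220 + 20*(-33)) = -49357 + (-2220 - 660) = -49357 - 2880 = -52237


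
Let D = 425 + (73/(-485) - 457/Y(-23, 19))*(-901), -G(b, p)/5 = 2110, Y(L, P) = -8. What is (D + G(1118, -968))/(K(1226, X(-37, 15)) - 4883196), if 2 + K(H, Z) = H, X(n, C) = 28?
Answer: 79486987/6314017120 ≈ 0.012589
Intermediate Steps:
G(b, p) = -10550 (G(b, p) = -5*2110 = -10550)
K(H, Z) = -2 + H
D = -197526961/3880 (D = 425 + (73/(-485) - 457/(-8))*(-901) = 425 + (73*(-1/485) - 457*(-⅛))*(-901) = 425 + (-73/485 + 457/8)*(-901) = 425 + (221061/3880)*(-901) = 425 - 199175961/3880 = -197526961/3880 ≈ -50909.)
(D + G(1118, -968))/(K(1226, X(-37, 15)) - 4883196) = (-197526961/3880 - 10550)/((-2 + 1226) - 4883196) = -238460961/(3880*(1224 - 4883196)) = -238460961/3880/(-4881972) = -238460961/3880*(-1/4881972) = 79486987/6314017120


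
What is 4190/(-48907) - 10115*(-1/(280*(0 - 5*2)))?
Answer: -14469323/3912560 ≈ -3.6982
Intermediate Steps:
4190/(-48907) - 10115*(-1/(280*(0 - 5*2))) = 4190*(-1/48907) - 10115*(-1/(280*(0 - 10))) = -4190/48907 - 10115/(((1*(-10))*(-28))*10) = -4190/48907 - 10115/(-10*(-28)*10) = -4190/48907 - 10115/(280*10) = -4190/48907 - 10115/2800 = -4190/48907 - 10115*1/2800 = -4190/48907 - 289/80 = -14469323/3912560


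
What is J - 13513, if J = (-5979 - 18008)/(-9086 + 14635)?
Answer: -75007624/5549 ≈ -13517.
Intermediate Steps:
J = -23987/5549 ≈ -4.3228
J - 13513 = -23987/5549 - 13513 = -75007624/5549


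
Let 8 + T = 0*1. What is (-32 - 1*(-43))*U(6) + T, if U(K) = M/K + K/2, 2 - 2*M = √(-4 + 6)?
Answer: 161/6 - 11*√2/12 ≈ 25.537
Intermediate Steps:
M = 1 - √2/2 (M = 1 - √(-4 + 6)/2 = 1 - √2/2 ≈ 0.29289)
U(K) = K/2 + (1 - √2/2)/K (U(K) = (1 - √2/2)/K + K/2 = K/2 + (1 - √2/2)/K)
T = -8 (T = -8 + 0*1 = -8 + 0 = -8)
(-32 - 1*(-43))*U(6) + T = (-32 - 1*(-43))*((½)*(2 + 6² - √2)/6) - 8 = (-32 + 43)*((½)*(⅙)*(2 + 36 - √2)) - 8 = 11*((½)*(⅙)*(38 - √2)) - 8 = 11*(19/6 - √2/12) - 8 = (209/6 - 11*√2/12) - 8 = 161/6 - 11*√2/12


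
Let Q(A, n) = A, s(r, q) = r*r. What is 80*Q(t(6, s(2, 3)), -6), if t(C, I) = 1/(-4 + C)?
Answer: 40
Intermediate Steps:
s(r, q) = r²
80*Q(t(6, s(2, 3)), -6) = 80/(-4 + 6) = 80/2 = 80*(½) = 40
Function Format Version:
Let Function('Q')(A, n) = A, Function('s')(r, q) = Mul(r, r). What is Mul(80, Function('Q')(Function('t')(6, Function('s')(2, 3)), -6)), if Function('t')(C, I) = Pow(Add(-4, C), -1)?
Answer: 40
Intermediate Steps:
Function('s')(r, q) = Pow(r, 2)
Mul(80, Function('Q')(Function('t')(6, Function('s')(2, 3)), -6)) = Mul(80, Pow(Add(-4, 6), -1)) = Mul(80, Pow(2, -1)) = Mul(80, Rational(1, 2)) = 40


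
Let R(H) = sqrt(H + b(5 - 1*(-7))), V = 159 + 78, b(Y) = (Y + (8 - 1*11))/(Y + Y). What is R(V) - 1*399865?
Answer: -399865 + 3*sqrt(422)/4 ≈ -3.9985e+5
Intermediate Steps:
b(Y) = (-3 + Y)/(2*Y) (b(Y) = (Y + (8 - 11))/((2*Y)) = (Y - 3)*(1/(2*Y)) = (-3 + Y)*(1/(2*Y)) = (-3 + Y)/(2*Y))
V = 237
R(H) = sqrt(3/8 + H) (R(H) = sqrt(H + (-3 + (5 - 1*(-7)))/(2*(5 - 1*(-7)))) = sqrt(H + (-3 + (5 + 7))/(2*(5 + 7))) = sqrt(H + (1/2)*(-3 + 12)/12) = sqrt(H + (1/2)*(1/12)*9) = sqrt(H + 3/8) = sqrt(3/8 + H))
R(V) - 1*399865 = sqrt(6 + 16*237)/4 - 1*399865 = sqrt(6 + 3792)/4 - 399865 = sqrt(3798)/4 - 399865 = (3*sqrt(422))/4 - 399865 = 3*sqrt(422)/4 - 399865 = -399865 + 3*sqrt(422)/4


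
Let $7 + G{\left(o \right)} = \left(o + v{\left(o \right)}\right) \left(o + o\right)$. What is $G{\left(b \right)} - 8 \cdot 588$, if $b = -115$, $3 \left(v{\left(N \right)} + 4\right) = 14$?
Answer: $\frac{64757}{3} \approx 21586.0$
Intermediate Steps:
$v{\left(N \right)} = \frac{2}{3}$ ($v{\left(N \right)} = -4 + \frac{1}{3} \cdot 14 = -4 + \frac{14}{3} = \frac{2}{3}$)
$G{\left(o \right)} = -7 + 2 o \left(\frac{2}{3} + o\right)$ ($G{\left(o \right)} = -7 + \left(o + \frac{2}{3}\right) \left(o + o\right) = -7 + \left(\frac{2}{3} + o\right) 2 o = -7 + 2 o \left(\frac{2}{3} + o\right)$)
$G{\left(b \right)} - 8 \cdot 588 = \left(-7 + 2 \left(-115\right)^{2} + \frac{4}{3} \left(-115\right)\right) - 8 \cdot 588 = \left(-7 + 2 \cdot 13225 - \frac{460}{3}\right) - 4704 = \left(-7 + 26450 - \frac{460}{3}\right) - 4704 = \frac{78869}{3} - 4704 = \frac{64757}{3}$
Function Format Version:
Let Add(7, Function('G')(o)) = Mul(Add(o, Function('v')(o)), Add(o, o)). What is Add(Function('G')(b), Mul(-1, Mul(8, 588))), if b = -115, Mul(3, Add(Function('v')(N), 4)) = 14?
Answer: Rational(64757, 3) ≈ 21586.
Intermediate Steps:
Function('v')(N) = Rational(2, 3) (Function('v')(N) = Add(-4, Mul(Rational(1, 3), 14)) = Add(-4, Rational(14, 3)) = Rational(2, 3))
Function('G')(o) = Add(-7, Mul(2, o, Add(Rational(2, 3), o))) (Function('G')(o) = Add(-7, Mul(Add(o, Rational(2, 3)), Add(o, o))) = Add(-7, Mul(Add(Rational(2, 3), o), Mul(2, o))) = Add(-7, Mul(2, o, Add(Rational(2, 3), o))))
Add(Function('G')(b), Mul(-1, Mul(8, 588))) = Add(Add(-7, Mul(2, Pow(-115, 2)), Mul(Rational(4, 3), -115)), Mul(-1, Mul(8, 588))) = Add(Add(-7, Mul(2, 13225), Rational(-460, 3)), Mul(-1, 4704)) = Add(Add(-7, 26450, Rational(-460, 3)), -4704) = Add(Rational(78869, 3), -4704) = Rational(64757, 3)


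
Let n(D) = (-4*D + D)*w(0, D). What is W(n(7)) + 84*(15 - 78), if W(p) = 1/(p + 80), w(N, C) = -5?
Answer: -979019/185 ≈ -5292.0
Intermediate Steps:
n(D) = 15*D (n(D) = (-4*D + D)*(-5) = -3*D*(-5) = 15*D)
W(p) = 1/(80 + p)
W(n(7)) + 84*(15 - 78) = 1/(80 + 15*7) + 84*(15 - 78) = 1/(80 + 105) + 84*(-63) = 1/185 - 5292 = -979019/185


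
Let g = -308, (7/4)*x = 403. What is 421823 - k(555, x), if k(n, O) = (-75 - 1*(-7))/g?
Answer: 32480354/77 ≈ 4.2182e+5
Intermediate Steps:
x = 1612/7 (x = (4/7)*403 = 1612/7 ≈ 230.29)
k(n, O) = 17/77 (k(n, O) = (-75 - 1*(-7))/(-308) = (-75 + 7)*(-1/308) = -68*(-1/308) = 17/77)
421823 - k(555, x) = 421823 - 1*17/77 = 421823 - 17/77 = 32480354/77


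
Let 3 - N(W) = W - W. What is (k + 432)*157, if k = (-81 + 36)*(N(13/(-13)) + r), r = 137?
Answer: -921276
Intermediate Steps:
N(W) = 3 (N(W) = 3 - (W - W) = 3 - 1*0 = 3 + 0 = 3)
k = -6300 (k = (-81 + 36)*(3 + 137) = -45*140 = -6300)
(k + 432)*157 = (-6300 + 432)*157 = -5868*157 = -921276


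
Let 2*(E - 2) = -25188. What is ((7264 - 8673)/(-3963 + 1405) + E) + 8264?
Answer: -11069615/2558 ≈ -4327.4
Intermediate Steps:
E = -12592 (E = 2 + (½)*(-25188) = 2 - 12594 = -12592)
((7264 - 8673)/(-3963 + 1405) + E) + 8264 = ((7264 - 8673)/(-3963 + 1405) - 12592) + 8264 = (-1409/(-2558) - 12592) + 8264 = (-1409*(-1/2558) - 12592) + 8264 = (1409/2558 - 12592) + 8264 = -32208927/2558 + 8264 = -11069615/2558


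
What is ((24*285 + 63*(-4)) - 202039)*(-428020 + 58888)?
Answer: 72147218532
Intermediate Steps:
((24*285 + 63*(-4)) - 202039)*(-428020 + 58888) = ((6840 - 252) - 202039)*(-369132) = (6588 - 202039)*(-369132) = -195451*(-369132) = 72147218532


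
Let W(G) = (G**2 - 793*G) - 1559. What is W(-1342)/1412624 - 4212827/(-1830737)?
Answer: 11193659139355/2586143023888 ≈ 4.3283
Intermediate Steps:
W(G) = -1559 + G**2 - 793*G
W(-1342)/1412624 - 4212827/(-1830737) = (-1559 + (-1342)**2 - 793*(-1342))/1412624 - 4212827/(-1830737) = (-1559 + 1800964 + 1064206)*(1/1412624) - 4212827*(-1/1830737) = 2863611*(1/1412624) + 4212827/1830737 = 2863611/1412624 + 4212827/1830737 = 11193659139355/2586143023888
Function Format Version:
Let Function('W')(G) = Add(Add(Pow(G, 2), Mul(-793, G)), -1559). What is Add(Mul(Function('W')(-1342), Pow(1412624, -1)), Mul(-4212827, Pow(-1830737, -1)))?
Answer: Rational(11193659139355, 2586143023888) ≈ 4.3283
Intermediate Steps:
Function('W')(G) = Add(-1559, Pow(G, 2), Mul(-793, G))
Add(Mul(Function('W')(-1342), Pow(1412624, -1)), Mul(-4212827, Pow(-1830737, -1))) = Add(Mul(Add(-1559, Pow(-1342, 2), Mul(-793, -1342)), Pow(1412624, -1)), Mul(-4212827, Pow(-1830737, -1))) = Add(Mul(Add(-1559, 1800964, 1064206), Rational(1, 1412624)), Mul(-4212827, Rational(-1, 1830737))) = Add(Mul(2863611, Rational(1, 1412624)), Rational(4212827, 1830737)) = Add(Rational(2863611, 1412624), Rational(4212827, 1830737)) = Rational(11193659139355, 2586143023888)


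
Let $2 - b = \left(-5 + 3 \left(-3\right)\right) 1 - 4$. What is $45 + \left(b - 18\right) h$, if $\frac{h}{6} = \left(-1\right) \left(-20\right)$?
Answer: $285$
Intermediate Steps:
$h = 120$ ($h = 6 \left(\left(-1\right) \left(-20\right)\right) = 6 \cdot 20 = 120$)
$b = 20$ ($b = 2 - \left(\left(-5 + 3 \left(-3\right)\right) 1 - 4\right) = 2 - \left(\left(-5 - 9\right) 1 - 4\right) = 2 - \left(\left(-14\right) 1 - 4\right) = 2 - \left(-14 - 4\right) = 2 - -18 = 2 + 18 = 20$)
$45 + \left(b - 18\right) h = 45 + \left(20 - 18\right) 120 = 45 + 2 \cdot 120 = 45 + 240 = 285$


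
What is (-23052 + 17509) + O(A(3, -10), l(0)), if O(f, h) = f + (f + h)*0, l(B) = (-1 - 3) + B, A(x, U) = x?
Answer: -5540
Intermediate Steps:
l(B) = -4 + B
O(f, h) = f (O(f, h) = f + 0 = f)
(-23052 + 17509) + O(A(3, -10), l(0)) = (-23052 + 17509) + 3 = -5543 + 3 = -5540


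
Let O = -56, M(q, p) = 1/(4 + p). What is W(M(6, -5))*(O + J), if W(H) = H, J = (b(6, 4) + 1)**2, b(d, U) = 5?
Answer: 20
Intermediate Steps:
J = 36 (J = (5 + 1)**2 = 6**2 = 36)
W(M(6, -5))*(O + J) = (-56 + 36)/(4 - 5) = -20/(-1) = -1*(-20) = 20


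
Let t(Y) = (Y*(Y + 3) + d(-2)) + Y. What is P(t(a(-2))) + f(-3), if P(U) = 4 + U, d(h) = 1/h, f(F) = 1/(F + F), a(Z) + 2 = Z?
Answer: 10/3 ≈ 3.3333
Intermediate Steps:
a(Z) = -2 + Z
f(F) = 1/(2*F)
t(Y) = -1/2 + Y + Y*(3 + Y) (t(Y) = (Y*(Y + 3) + 1/(-2)) + Y = (Y*(3 + Y) - 1/2) + Y = (-1/2 + Y*(3 + Y)) + Y = -1/2 + Y + Y*(3 + Y))
P(t(a(-2))) + f(-3) = (4 + (-1/2 + (-2 - 2)**2 + 4*(-2 - 2))) + (1/2)/(-3) = (4 + (-1/2 + (-4)**2 + 4*(-4))) + (1/2)*(-1/3) = (4 + (-1/2 + 16 - 16)) - 1/6 = (4 - 1/2) - 1/6 = 7/2 - 1/6 = 10/3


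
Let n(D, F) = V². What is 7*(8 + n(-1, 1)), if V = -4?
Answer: 168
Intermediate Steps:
n(D, F) = 16 (n(D, F) = (-4)² = 16)
7*(8 + n(-1, 1)) = 7*(8 + 16) = 7*24 = 168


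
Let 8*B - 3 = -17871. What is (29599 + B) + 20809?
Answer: 96349/2 ≈ 48175.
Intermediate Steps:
B = -4467/2 (B = 3/8 + (⅛)*(-17871) = 3/8 - 17871/8 = -4467/2 ≈ -2233.5)
(29599 + B) + 20809 = (29599 - 4467/2) + 20809 = 54731/2 + 20809 = 96349/2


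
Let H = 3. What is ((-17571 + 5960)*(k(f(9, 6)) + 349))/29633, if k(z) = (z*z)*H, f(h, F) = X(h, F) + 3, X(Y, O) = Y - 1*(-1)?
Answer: -9939016/29633 ≈ -335.40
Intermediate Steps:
X(Y, O) = 1 + Y (X(Y, O) = Y + 1 = 1 + Y)
f(h, F) = 4 + h (f(h, F) = (1 + h) + 3 = 4 + h)
k(z) = 3*z**2 (k(z) = (z*z)*3 = z**2*3 = 3*z**2)
((-17571 + 5960)*(k(f(9, 6)) + 349))/29633 = ((-17571 + 5960)*(3*(4 + 9)**2 + 349))/29633 = -11611*(3*13**2 + 349)*(1/29633) = -11611*(3*169 + 349)*(1/29633) = -11611*(507 + 349)*(1/29633) = -11611*856*(1/29633) = -9939016*1/29633 = -9939016/29633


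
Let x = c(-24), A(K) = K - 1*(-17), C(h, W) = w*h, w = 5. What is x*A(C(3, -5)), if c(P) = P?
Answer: -768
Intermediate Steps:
C(h, W) = 5*h
A(K) = 17 + K (A(K) = K + 17 = 17 + K)
x = -24
x*A(C(3, -5)) = -24*(17 + 5*3) = -24*(17 + 15) = -24*32 = -768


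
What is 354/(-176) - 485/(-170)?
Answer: 1259/1496 ≈ 0.84158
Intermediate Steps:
354/(-176) - 485/(-170) = 354*(-1/176) - 485*(-1/170) = -177/88 + 97/34 = 1259/1496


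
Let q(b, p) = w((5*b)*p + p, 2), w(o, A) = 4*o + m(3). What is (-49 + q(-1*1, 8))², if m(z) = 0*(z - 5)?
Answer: 31329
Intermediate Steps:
m(z) = 0 (m(z) = 0*(-5 + z) = 0)
w(o, A) = 4*o (w(o, A) = 4*o + 0 = 4*o)
q(b, p) = 4*p + 20*b*p (q(b, p) = 4*((5*b)*p + p) = 4*(5*b*p + p) = 4*(p + 5*b*p) = 4*p + 20*b*p)
(-49 + q(-1*1, 8))² = (-49 + 4*8*(1 + 5*(-1*1)))² = (-49 + 4*8*(1 + 5*(-1)))² = (-49 + 4*8*(1 - 5))² = (-49 + 4*8*(-4))² = (-49 - 128)² = (-177)² = 31329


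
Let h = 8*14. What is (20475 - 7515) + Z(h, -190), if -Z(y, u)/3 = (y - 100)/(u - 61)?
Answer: 3252996/251 ≈ 12960.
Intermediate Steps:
h = 112
Z(y, u) = -3*(-100 + y)/(-61 + u) (Z(y, u) = -3*(y - 100)/(u - 61) = -3*(-100 + y)/(-61 + u))
(20475 - 7515) + Z(h, -190) = (20475 - 7515) + 3*(100 - 1*112)/(-61 - 190) = 12960 + 3*(100 - 112)/(-251) = 12960 + 3*(-1/251)*(-12) = 12960 + 36/251 = 3252996/251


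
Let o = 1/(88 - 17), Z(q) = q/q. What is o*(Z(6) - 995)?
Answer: -14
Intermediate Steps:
Z(q) = 1
o = 1/71 ≈ 0.014085
o*(Z(6) - 995) = (1 - 995)/71 = (1/71)*(-994) = -14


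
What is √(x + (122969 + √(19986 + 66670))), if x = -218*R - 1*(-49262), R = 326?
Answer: √(101163 + 8*√1354) ≈ 318.52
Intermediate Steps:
x = -21806 (x = -218*326 - 1*(-49262) = -71068 + 49262 = -21806)
√(x + (122969 + √(19986 + 66670))) = √(-21806 + (122969 + √(19986 + 66670))) = √(-21806 + (122969 + √86656)) = √(-21806 + (122969 + 8*√1354)) = √(101163 + 8*√1354)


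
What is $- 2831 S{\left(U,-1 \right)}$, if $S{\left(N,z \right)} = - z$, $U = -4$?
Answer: $-2831$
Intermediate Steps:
$- 2831 S{\left(U,-1 \right)} = - 2831 \left(\left(-1\right) \left(-1\right)\right) = \left(-2831\right) 1 = -2831$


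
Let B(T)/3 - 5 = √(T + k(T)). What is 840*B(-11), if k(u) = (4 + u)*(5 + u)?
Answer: 12600 + 2520*√31 ≈ 26631.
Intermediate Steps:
B(T) = 15 + 3*√(20 + T² + 10*T) (B(T) = 15 + 3*√(T + (20 + T² + 9*T)) = 15 + 3*√(20 + T² + 10*T))
840*B(-11) = 840*(15 + 3*√(20 + (-11)² + 10*(-11))) = 840*(15 + 3*√(20 + 121 - 110)) = 840*(15 + 3*√31) = 12600 + 2520*√31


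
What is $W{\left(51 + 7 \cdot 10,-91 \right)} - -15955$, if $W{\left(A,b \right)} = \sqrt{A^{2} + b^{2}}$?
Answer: $15955 + \sqrt{22922} \approx 16106.0$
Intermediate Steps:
$W{\left(51 + 7 \cdot 10,-91 \right)} - -15955 = \sqrt{\left(51 + 7 \cdot 10\right)^{2} + \left(-91\right)^{2}} - -15955 = \sqrt{\left(51 + 70\right)^{2} + 8281} + 15955 = \sqrt{121^{2} + 8281} + 15955 = \sqrt{14641 + 8281} + 15955 = \sqrt{22922} + 15955 = 15955 + \sqrt{22922}$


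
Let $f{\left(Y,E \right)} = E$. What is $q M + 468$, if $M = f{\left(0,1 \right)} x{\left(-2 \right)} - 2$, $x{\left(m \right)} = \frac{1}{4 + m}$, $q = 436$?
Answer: $-186$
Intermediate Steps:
$M = - \frac{3}{2}$ ($M = 1 \frac{1}{4 - 2} - 2 = 1 \cdot \frac{1}{2} - 2 = \frac{1}{2} - 2 = - \frac{3}{2} \approx -1.5$)
$q M + 468 = 436 \left(- \frac{3}{2}\right) + 468 = -654 + 468 = -186$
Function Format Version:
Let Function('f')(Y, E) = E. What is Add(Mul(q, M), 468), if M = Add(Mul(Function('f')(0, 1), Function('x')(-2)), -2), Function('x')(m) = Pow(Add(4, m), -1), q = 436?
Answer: -186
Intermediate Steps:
M = Rational(-3, 2) (M = Add(Mul(1, Pow(Add(4, -2), -1)), -2) = Add(Mul(1, Pow(2, -1)), -2) = Add(Mul(1, Rational(1, 2)), -2) = Add(Rational(1, 2), -2) = Rational(-3, 2) ≈ -1.5000)
Add(Mul(q, M), 468) = Add(Mul(436, Rational(-3, 2)), 468) = Add(-654, 468) = -186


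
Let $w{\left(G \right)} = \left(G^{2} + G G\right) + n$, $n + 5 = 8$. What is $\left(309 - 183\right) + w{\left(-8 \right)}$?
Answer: $257$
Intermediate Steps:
$n = 3$ ($n = -5 + 8 = 3$)
$w{\left(G \right)} = 3 + 2 G^{2}$ ($w{\left(G \right)} = \left(G^{2} + G G\right) + 3 = \left(G^{2} + G^{2}\right) + 3 = 2 G^{2} + 3 = 3 + 2 G^{2}$)
$\left(309 - 183\right) + w{\left(-8 \right)} = \left(309 - 183\right) + \left(3 + 2 \left(-8\right)^{2}\right) = 126 + \left(3 + 2 \cdot 64\right) = 126 + \left(3 + 128\right) = 126 + 131 = 257$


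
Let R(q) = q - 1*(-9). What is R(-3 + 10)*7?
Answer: 112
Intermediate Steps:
R(q) = 9 + q (R(q) = q + 9 = 9 + q)
R(-3 + 10)*7 = (9 + (-3 + 10))*7 = (9 + 7)*7 = 16*7 = 112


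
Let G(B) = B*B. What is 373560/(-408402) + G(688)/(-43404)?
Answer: -2910119924/246198339 ≈ -11.820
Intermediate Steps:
G(B) = B**2
373560/(-408402) + G(688)/(-43404) = 373560/(-408402) + 688**2/(-43404) = 373560*(-1/408402) + 473344*(-1/43404) = -62260/68067 - 118336/10851 = -2910119924/246198339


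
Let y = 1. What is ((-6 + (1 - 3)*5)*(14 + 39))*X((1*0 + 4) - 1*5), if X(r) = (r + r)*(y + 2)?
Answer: 5088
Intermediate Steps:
X(r) = 6*r (X(r) = (r + r)*(1 + 2) = (2*r)*3 = 6*r)
((-6 + (1 - 3)*5)*(14 + 39))*X((1*0 + 4) - 1*5) = ((-6 + (1 - 3)*5)*(14 + 39))*(6*((1*0 + 4) - 1*5)) = ((-6 - 2*5)*53)*(6*((0 + 4) - 5)) = ((-6 - 10)*53)*(6*(4 - 5)) = (-16*53)*(6*(-1)) = -848*(-6) = 5088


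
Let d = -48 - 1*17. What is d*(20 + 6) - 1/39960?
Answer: -67532401/39960 ≈ -1690.0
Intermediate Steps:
d = -65 (d = -48 - 17 = -65)
d*(20 + 6) - 1/39960 = -65*(20 + 6) - 1/39960 = -65*26 - 1*1/39960 = -1690 - 1/39960 = -67532401/39960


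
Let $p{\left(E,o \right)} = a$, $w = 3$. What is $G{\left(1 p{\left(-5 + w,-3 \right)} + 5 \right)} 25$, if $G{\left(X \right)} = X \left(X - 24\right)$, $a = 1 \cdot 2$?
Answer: $-2975$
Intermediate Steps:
$a = 2$
$p{\left(E,o \right)} = 2$
$G{\left(X \right)} = X \left(-24 + X\right)$
$G{\left(1 p{\left(-5 + w,-3 \right)} + 5 \right)} 25 = \left(1 \cdot 2 + 5\right) \left(-24 + \left(1 \cdot 2 + 5\right)\right) 25 = \left(2 + 5\right) \left(-24 + \left(2 + 5\right)\right) 25 = 7 \left(-24 + 7\right) 25 = 7 \left(-17\right) 25 = \left(-119\right) 25 = -2975$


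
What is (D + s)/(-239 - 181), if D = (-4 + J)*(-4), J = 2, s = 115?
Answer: -41/140 ≈ -0.29286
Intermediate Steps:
D = 8 (D = (-4 + 2)*(-4) = -2*(-4) = 8)
(D + s)/(-239 - 181) = (8 + 115)/(-239 - 181) = 123/(-420) = 123*(-1/420) = -41/140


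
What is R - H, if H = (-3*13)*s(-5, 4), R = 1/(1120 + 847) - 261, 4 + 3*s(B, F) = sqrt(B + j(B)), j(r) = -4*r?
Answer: -615670/1967 + 13*sqrt(15) ≈ -262.65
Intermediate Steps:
s(B, F) = -4/3 + sqrt(3)*sqrt(-B)/3 (s(B, F) = -4/3 + sqrt(B - 4*B)/3 = -4/3 + sqrt(-3*B)/3 = -4/3 + (sqrt(3)*sqrt(-B))/3 = -4/3 + sqrt(3)*sqrt(-B)/3)
R = -513386/1967 (R = 1/1967 - 261 = -513386/1967 ≈ -261.00)
H = 52 - 13*sqrt(15) (H = (-3*13)*(-4/3 + sqrt(3)*sqrt(-1*(-5))/3) = -39*(-4/3 + sqrt(3)*sqrt(5)/3) = -39*(-4/3 + sqrt(15)/3) = 52 - 13*sqrt(15) ≈ 1.6512)
R - H = -513386/1967 - (52 - 13*sqrt(15)) = -513386/1967 + (-52 + 13*sqrt(15)) = -615670/1967 + 13*sqrt(15)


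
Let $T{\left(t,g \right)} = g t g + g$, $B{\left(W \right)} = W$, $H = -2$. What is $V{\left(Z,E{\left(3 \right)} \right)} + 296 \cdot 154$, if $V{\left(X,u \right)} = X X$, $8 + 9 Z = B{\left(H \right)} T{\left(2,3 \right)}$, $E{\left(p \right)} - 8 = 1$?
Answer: $\frac{3694804}{81} \approx 45615.0$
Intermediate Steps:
$E{\left(p \right)} = 9$ ($E{\left(p \right)} = 8 + 1 = 9$)
$T{\left(t,g \right)} = g + t g^{2}$ ($T{\left(t,g \right)} = t g^{2} + g = g + t g^{2}$)
$Z = - \frac{50}{9}$ ($Z = - \frac{8}{9} + \frac{\left(-2\right) 3 \left(1 + 3 \cdot 2\right)}{9} = - \frac{8}{9} + \frac{\left(-2\right) 3 \left(1 + 6\right)}{9} = - \frac{8}{9} + \frac{\left(-2\right) 3 \cdot 7}{9} = - \frac{8}{9} + \frac{\left(-2\right) 21}{9} = - \frac{8}{9} + \frac{1}{9} \left(-42\right) = - \frac{8}{9} - \frac{14}{3} = - \frac{50}{9} \approx -5.5556$)
$V{\left(X,u \right)} = X^{2}$
$V{\left(Z,E{\left(3 \right)} \right)} + 296 \cdot 154 = \left(- \frac{50}{9}\right)^{2} + 296 \cdot 154 = \frac{2500}{81} + 45584 = \frac{3694804}{81}$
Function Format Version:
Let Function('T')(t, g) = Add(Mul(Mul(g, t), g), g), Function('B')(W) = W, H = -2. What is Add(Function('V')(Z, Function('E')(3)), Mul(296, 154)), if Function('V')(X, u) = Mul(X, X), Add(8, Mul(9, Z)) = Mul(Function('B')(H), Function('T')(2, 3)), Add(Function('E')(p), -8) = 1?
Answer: Rational(3694804, 81) ≈ 45615.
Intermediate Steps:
Function('E')(p) = 9 (Function('E')(p) = Add(8, 1) = 9)
Function('T')(t, g) = Add(g, Mul(t, Pow(g, 2))) (Function('T')(t, g) = Add(Mul(t, Pow(g, 2)), g) = Add(g, Mul(t, Pow(g, 2))))
Z = Rational(-50, 9) (Z = Add(Rational(-8, 9), Mul(Rational(1, 9), Mul(-2, Mul(3, Add(1, Mul(3, 2)))))) = Add(Rational(-8, 9), Mul(Rational(1, 9), Mul(-2, Mul(3, Add(1, 6))))) = Add(Rational(-8, 9), Mul(Rational(1, 9), Mul(-2, Mul(3, 7)))) = Add(Rational(-8, 9), Mul(Rational(1, 9), Mul(-2, 21))) = Add(Rational(-8, 9), Mul(Rational(1, 9), -42)) = Add(Rational(-8, 9), Rational(-14, 3)) = Rational(-50, 9) ≈ -5.5556)
Function('V')(X, u) = Pow(X, 2)
Add(Function('V')(Z, Function('E')(3)), Mul(296, 154)) = Add(Pow(Rational(-50, 9), 2), Mul(296, 154)) = Add(Rational(2500, 81), 45584) = Rational(3694804, 81)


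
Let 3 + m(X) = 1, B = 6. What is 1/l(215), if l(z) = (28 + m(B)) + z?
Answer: 1/241 ≈ 0.0041494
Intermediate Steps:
m(X) = -2 (m(X) = -3 + 1 = -2)
l(z) = 26 + z (l(z) = (28 - 2) + z = 26 + z)
1/l(215) = 1/(26 + 215) = 1/241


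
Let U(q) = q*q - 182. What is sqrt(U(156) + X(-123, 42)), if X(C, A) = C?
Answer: sqrt(24031) ≈ 155.02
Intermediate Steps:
U(q) = -182 + q**2 (U(q) = q**2 - 182 = -182 + q**2)
sqrt(U(156) + X(-123, 42)) = sqrt((-182 + 156**2) - 123) = sqrt((-182 + 24336) - 123) = sqrt(24154 - 123) = sqrt(24031)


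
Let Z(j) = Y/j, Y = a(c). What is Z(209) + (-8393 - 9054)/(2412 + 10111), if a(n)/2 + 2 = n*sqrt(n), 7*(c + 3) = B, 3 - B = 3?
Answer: -3696515/2617307 - 6*I*sqrt(3)/209 ≈ -1.4123 - 0.049724*I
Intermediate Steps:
B = 0 (B = 3 - 1*3 = 3 - 3 = 0)
c = -3 (c = -3 + (1/7)*0 = -3 + 0 = -3)
a(n) = -4 + 2*n**(3/2) (a(n) = -4 + 2*(n*sqrt(n)) = -4 + 2*n**(3/2))
Y = -4 - 6*I*sqrt(3) (Y = -4 + 2*(-3)**(3/2) = -4 + 2*(-3*I*sqrt(3)) = -4 - 6*I*sqrt(3) ≈ -4.0 - 10.392*I)
Z(j) = (-4 - 6*I*sqrt(3))/j
Z(209) + (-8393 - 9054)/(2412 + 10111) = 2*(-2 - 3*I*sqrt(3))/209 + (-8393 - 9054)/(2412 + 10111) = 2*(1/209)*(-2 - 3*I*sqrt(3)) - 17447/12523 = (-4/209 - 6*I*sqrt(3)/209) - 17447*1/12523 = (-4/209 - 6*I*sqrt(3)/209) - 17447/12523 = -3696515/2617307 - 6*I*sqrt(3)/209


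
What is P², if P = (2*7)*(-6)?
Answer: 7056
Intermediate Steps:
P = -84 (P = 14*(-6) = -84)
P² = (-84)² = 7056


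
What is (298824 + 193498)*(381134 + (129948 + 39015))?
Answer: 270824855234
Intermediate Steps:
(298824 + 193498)*(381134 + (129948 + 39015)) = 492322*(381134 + 168963) = 492322*550097 = 270824855234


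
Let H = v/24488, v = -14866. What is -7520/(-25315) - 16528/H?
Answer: 1024604575648/37633279 ≈ 27226.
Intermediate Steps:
H = -7433/12244 (H = -14866/24488 = -14866*1/24488 = -7433/12244 ≈ -0.60707)
-7520/(-25315) - 16528/H = -7520/(-25315) - 16528/(-7433/12244) = -7520*(-1/25315) - 16528*(-12244/7433) = 1504/5063 + 202368832/7433 = 1024604575648/37633279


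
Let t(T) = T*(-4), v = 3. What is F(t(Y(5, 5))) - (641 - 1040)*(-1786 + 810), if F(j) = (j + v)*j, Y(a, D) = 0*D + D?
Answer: -389084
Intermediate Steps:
Y(a, D) = D (Y(a, D) = 0 + D = D)
t(T) = -4*T
F(j) = j*(3 + j) (F(j) = (j + 3)*j = (3 + j)*j = j*(3 + j))
F(t(Y(5, 5))) - (641 - 1040)*(-1786 + 810) = (-4*5)*(3 - 4*5) - (641 - 1040)*(-1786 + 810) = -20*(3 - 20) - (-399)*(-976) = -20*(-17) - 1*389424 = 340 - 389424 = -389084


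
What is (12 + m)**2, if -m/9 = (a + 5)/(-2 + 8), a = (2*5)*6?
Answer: 29241/4 ≈ 7310.3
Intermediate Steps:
a = 60 (a = 10*6 = 60)
m = -195/2 (m = -9*(60 + 5)/(-2 + 8) = -585/6 = -9*65/6 = -195/2 ≈ -97.500)
(12 + m)**2 = (12 - 195/2)**2 = (-171/2)**2 = 29241/4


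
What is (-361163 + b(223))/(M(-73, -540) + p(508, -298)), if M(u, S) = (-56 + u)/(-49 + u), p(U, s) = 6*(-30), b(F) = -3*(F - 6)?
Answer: 44141308/21831 ≈ 2022.0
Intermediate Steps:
b(F) = 18 - 3*F (b(F) = -3*(-6 + F) = 18 - 3*F)
p(U, s) = -180
M(u, S) = (-56 + u)/(-49 + u)
(-361163 + b(223))/(M(-73, -540) + p(508, -298)) = (-361163 + (18 - 3*223))/((-56 - 73)/(-49 - 73) - 180) = (-361163 + (18 - 669))/(-129/(-122) - 180) = (-361163 - 651)/(-1/122*(-129) - 180) = -361814/(129/122 - 180) = -361814/(-21831/122) = -361814*(-122/21831) = 44141308/21831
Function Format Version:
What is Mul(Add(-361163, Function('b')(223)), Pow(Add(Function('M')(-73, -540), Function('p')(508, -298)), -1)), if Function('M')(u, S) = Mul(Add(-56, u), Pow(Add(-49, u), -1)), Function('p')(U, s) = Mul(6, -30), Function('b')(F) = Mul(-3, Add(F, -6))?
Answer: Rational(44141308, 21831) ≈ 2022.0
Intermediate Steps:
Function('b')(F) = Add(18, Mul(-3, F)) (Function('b')(F) = Mul(-3, Add(-6, F)) = Add(18, Mul(-3, F)))
Function('p')(U, s) = -180
Function('M')(u, S) = Mul(Pow(Add(-49, u), -1), Add(-56, u))
Mul(Add(-361163, Function('b')(223)), Pow(Add(Function('M')(-73, -540), Function('p')(508, -298)), -1)) = Mul(Add(-361163, Add(18, Mul(-3, 223))), Pow(Add(Mul(Pow(Add(-49, -73), -1), Add(-56, -73)), -180), -1)) = Mul(Add(-361163, Add(18, -669)), Pow(Add(Mul(Pow(-122, -1), -129), -180), -1)) = Mul(Add(-361163, -651), Pow(Add(Mul(Rational(-1, 122), -129), -180), -1)) = Mul(-361814, Pow(Add(Rational(129, 122), -180), -1)) = Mul(-361814, Pow(Rational(-21831, 122), -1)) = Mul(-361814, Rational(-122, 21831)) = Rational(44141308, 21831)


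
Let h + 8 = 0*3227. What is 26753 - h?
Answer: 26761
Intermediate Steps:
h = -8 (h = -8 + 0*3227 = -8 + 0 = -8)
26753 - h = 26753 - 1*(-8) = 26753 + 8 = 26761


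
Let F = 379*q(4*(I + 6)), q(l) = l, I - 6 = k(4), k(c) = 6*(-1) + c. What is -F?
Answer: -15160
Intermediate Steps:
k(c) = -6 + c
I = 4 (I = 6 + (-6 + 4) = 6 - 2 = 4)
F = 15160 (F = 379*(4*(4 + 6)) = 379*(4*10) = 379*40 = 15160)
-F = -1*15160 = -15160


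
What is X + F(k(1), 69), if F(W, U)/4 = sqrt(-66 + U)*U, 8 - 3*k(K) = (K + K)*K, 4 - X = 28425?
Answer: -28421 + 276*sqrt(3) ≈ -27943.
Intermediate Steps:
X = -28421 (X = 4 - 1*28425 = 4 - 28425 = -28421)
k(K) = 8/3 - 2*K**2/3 (k(K) = 8/3 - (K + K)*K/3 = 8/3 - 2*K*K/3 = 8/3 - 2*K**2/3)
F(W, U) = 4*U*sqrt(-66 + U) (F(W, U) = 4*(sqrt(-66 + U)*U) = 4*(U*sqrt(-66 + U)) = 4*U*sqrt(-66 + U))
X + F(k(1), 69) = -28421 + 4*69*sqrt(-66 + 69) = -28421 + 4*69*sqrt(3) = -28421 + 276*sqrt(3)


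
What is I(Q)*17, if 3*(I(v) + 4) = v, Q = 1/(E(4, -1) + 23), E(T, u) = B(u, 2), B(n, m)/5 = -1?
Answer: -3655/54 ≈ -67.685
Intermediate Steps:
B(n, m) = -5 (B(n, m) = 5*(-1) = -5)
E(T, u) = -5
Q = 1/18 (Q = 1/(-5 + 23) = 1/18 ≈ 0.055556)
I(v) = -4 + v/3
I(Q)*17 = (-4 + (1/3)*(1/18))*17 = (-4 + 1/54)*17 = -215/54*17 = -3655/54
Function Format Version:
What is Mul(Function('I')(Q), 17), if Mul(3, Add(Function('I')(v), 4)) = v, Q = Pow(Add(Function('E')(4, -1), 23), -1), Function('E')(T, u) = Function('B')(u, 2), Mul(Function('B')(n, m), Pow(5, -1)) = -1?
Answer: Rational(-3655, 54) ≈ -67.685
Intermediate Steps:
Function('B')(n, m) = -5 (Function('B')(n, m) = Mul(5, -1) = -5)
Function('E')(T, u) = -5
Q = Rational(1, 18) (Q = Pow(Add(-5, 23), -1) = Pow(18, -1) = Rational(1, 18) ≈ 0.055556)
Function('I')(v) = Add(-4, Mul(Rational(1, 3), v))
Mul(Function('I')(Q), 17) = Mul(Add(-4, Mul(Rational(1, 3), Rational(1, 18))), 17) = Mul(Add(-4, Rational(1, 54)), 17) = Mul(Rational(-215, 54), 17) = Rational(-3655, 54)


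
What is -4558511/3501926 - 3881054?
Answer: -13591168468515/3501926 ≈ -3.8811e+6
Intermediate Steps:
-4558511/3501926 - 3881054 = -13591168468515/3501926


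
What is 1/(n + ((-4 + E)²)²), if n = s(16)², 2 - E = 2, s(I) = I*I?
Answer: 1/65792 ≈ 1.5199e-5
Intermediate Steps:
s(I) = I²
E = 0 (E = 2 - 1*2 = 2 - 2 = 0)
n = 65536 (n = (16²)² = 256² = 65536)
1/(n + ((-4 + E)²)²) = 1/(65536 + ((-4 + 0)²)²) = 1/(65536 + ((-4)²)²) = 1/(65536 + 16²) = 1/(65536 + 256) = 1/65792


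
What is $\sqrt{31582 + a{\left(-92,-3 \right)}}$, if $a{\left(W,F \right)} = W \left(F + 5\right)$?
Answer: $\sqrt{31398} \approx 177.19$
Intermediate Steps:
$a{\left(W,F \right)} = W \left(5 + F\right)$
$\sqrt{31582 + a{\left(-92,-3 \right)}} = \sqrt{31582 - 92 \left(5 - 3\right)} = \sqrt{31582 - 184} = \sqrt{31398}$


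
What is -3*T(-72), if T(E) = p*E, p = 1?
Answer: 216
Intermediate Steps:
T(E) = E (T(E) = 1*E = E)
-3*T(-72) = -3*(-72) = 216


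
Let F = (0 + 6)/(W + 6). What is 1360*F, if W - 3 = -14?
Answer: -1632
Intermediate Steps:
W = -11 (W = 3 - 14 = -11)
F = -6/5 (F = (0 + 6)/(-11 + 6) = 6/(-5) = 6*(-⅕) = -6/5 ≈ -1.2000)
1360*F = 1360*(-6/5) = -1632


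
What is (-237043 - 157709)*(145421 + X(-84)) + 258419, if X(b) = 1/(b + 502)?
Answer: -11997639381533/209 ≈ -5.7405e+10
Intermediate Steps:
X(b) = 1/(502 + b)
(-237043 - 157709)*(145421 + X(-84)) + 258419 = (-237043 - 157709)*(145421 + 1/(502 - 84)) + 258419 = -394752*(145421 + 1/418) + 258419 = -394752*60785979/418 + 258419 = -11997693391104/209 + 258419 = -11997639381533/209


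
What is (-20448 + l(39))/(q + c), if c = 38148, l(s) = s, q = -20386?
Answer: -20409/17762 ≈ -1.1490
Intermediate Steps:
(-20448 + l(39))/(q + c) = (-20448 + 39)/(-20386 + 38148) = -20409/17762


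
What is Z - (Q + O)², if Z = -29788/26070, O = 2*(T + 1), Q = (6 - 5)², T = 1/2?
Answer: -20314/1185 ≈ -17.143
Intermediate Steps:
T = ½ ≈ 0.50000
Q = 1 (Q = 1² = 1)
O = 3 (O = 2*(½ + 1) = 2*(3/2) = 3)
Z = -1354/1185 (Z = -29788*1/26070 = -1354/1185 ≈ -1.1426)
Z - (Q + O)² = -1354/1185 - (1 + 3)² = -1354/1185 - 1*4² = -1354/1185 - 1*16 = -1354/1185 - 16 = -20314/1185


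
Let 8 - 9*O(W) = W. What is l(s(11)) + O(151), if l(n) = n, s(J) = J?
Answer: -44/9 ≈ -4.8889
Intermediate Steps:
O(W) = 8/9 - W/9
l(s(11)) + O(151) = 11 + (8/9 - 1/9*151) = 11 + (8/9 - 151/9) = 11 - 143/9 = -44/9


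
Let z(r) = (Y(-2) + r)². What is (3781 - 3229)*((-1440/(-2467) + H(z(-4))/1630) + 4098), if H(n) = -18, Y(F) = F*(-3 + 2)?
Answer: 4548817099224/2010605 ≈ 2.2624e+6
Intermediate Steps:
Y(F) = -F (Y(F) = F*(-1) = -F)
z(r) = (2 + r)² (z(r) = (-1*(-2) + r)² = (2 + r)²)
(3781 - 3229)*((-1440/(-2467) + H(z(-4))/1630) + 4098) = (3781 - 3229)*((-1440/(-2467) - 18/1630) + 4098) = 552*((-1440*(-1/2467) - 18*1/1630) + 4098) = 552*((1440/2467 - 9/815) + 4098) = 552*(1151397/2010605 + 4098) = 552*(8240610687/2010605) = 4548817099224/2010605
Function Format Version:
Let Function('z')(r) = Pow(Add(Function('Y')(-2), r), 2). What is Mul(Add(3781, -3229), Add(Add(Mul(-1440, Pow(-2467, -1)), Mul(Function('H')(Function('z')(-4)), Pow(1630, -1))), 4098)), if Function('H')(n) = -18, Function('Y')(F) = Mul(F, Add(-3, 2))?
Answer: Rational(4548817099224, 2010605) ≈ 2.2624e+6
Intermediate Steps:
Function('Y')(F) = Mul(-1, F) (Function('Y')(F) = Mul(F, -1) = Mul(-1, F))
Function('z')(r) = Pow(Add(2, r), 2) (Function('z')(r) = Pow(Add(Mul(-1, -2), r), 2) = Pow(Add(2, r), 2))
Mul(Add(3781, -3229), Add(Add(Mul(-1440, Pow(-2467, -1)), Mul(Function('H')(Function('z')(-4)), Pow(1630, -1))), 4098)) = Mul(Add(3781, -3229), Add(Add(Mul(-1440, Pow(-2467, -1)), Mul(-18, Pow(1630, -1))), 4098)) = Mul(552, Add(Add(Mul(-1440, Rational(-1, 2467)), Mul(-18, Rational(1, 1630))), 4098)) = Mul(552, Add(Add(Rational(1440, 2467), Rational(-9, 815)), 4098)) = Mul(552, Add(Rational(1151397, 2010605), 4098)) = Mul(552, Rational(8240610687, 2010605)) = Rational(4548817099224, 2010605)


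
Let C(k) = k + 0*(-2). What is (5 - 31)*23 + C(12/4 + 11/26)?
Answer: -15459/26 ≈ -594.58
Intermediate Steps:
C(k) = k (C(k) = k + 0 = k)
(5 - 31)*23 + C(12/4 + 11/26) = (5 - 31)*23 + (12/4 + 11/26) = -26*23 + (12*(¼) + 11*(1/26)) = -598 + (3 + 11/26) = -598 + 89/26 = -15459/26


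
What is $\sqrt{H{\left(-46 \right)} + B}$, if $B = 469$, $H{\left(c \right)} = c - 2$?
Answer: $\sqrt{421} \approx 20.518$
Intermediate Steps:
$H{\left(c \right)} = -2 + c$ ($H{\left(c \right)} = c - 2 = -2 + c$)
$\sqrt{H{\left(-46 \right)} + B} = \sqrt{\left(-2 - 46\right) + 469} = \sqrt{-48 + 469} = \sqrt{421}$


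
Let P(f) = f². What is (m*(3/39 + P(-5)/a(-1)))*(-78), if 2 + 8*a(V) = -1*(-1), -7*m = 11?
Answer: -171534/7 ≈ -24505.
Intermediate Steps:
m = -11/7 (m = -⅐*11 = -11/7 ≈ -1.5714)
a(V) = -⅛ (a(V) = -¼ + (-1*(-1))/8 = -¼ + (⅛)*1 = -¼ + ⅛ = -⅛)
(m*(3/39 + P(-5)/a(-1)))*(-78) = -11*(3/39 + (-5)²/(-⅛))/7*(-78) = -11*(3*(1/39) + 25*(-8))/7*(-78) = -11*(1/13 - 200)/7*(-78) = -11/7*(-2599/13)*(-78) = (28589/91)*(-78) = -171534/7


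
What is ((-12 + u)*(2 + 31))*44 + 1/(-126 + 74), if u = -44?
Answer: -4228225/52 ≈ -81312.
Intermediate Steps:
((-12 + u)*(2 + 31))*44 + 1/(-126 + 74) = ((-12 - 44)*(2 + 31))*44 + 1/(-126 + 74) = -56*33*44 + 1/(-52) = -1848*44 - 1/52 = -81312 - 1/52 = -4228225/52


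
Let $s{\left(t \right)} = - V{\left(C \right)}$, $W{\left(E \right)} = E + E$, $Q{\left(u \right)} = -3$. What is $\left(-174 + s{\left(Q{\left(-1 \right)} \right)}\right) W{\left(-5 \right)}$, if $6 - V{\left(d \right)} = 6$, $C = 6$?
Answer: $1740$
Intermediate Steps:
$V{\left(d \right)} = 0$ ($V{\left(d \right)} = 6 - 6 = 0$)
$W{\left(E \right)} = 2 E$
$s{\left(t \right)} = 0$ ($s{\left(t \right)} = \left(-1\right) 0 = 0$)
$\left(-174 + s{\left(Q{\left(-1 \right)} \right)}\right) W{\left(-5 \right)} = \left(-174 + 0\right) 2 \left(-5\right) = \left(-174\right) \left(-10\right) = 1740$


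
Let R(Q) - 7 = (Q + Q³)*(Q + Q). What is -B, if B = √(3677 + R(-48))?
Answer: -2*√2656281 ≈ -3259.6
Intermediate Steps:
R(Q) = 7 + 2*Q*(Q + Q³) (R(Q) = 7 + (Q + Q³)*(Q + Q) = 7 + (Q + Q³)*(2*Q) = 7 + 2*Q*(Q + Q³))
B = 2*√2656281 (B = √(3677 + (7 + 2*(-48)² + 2*(-48)⁴)) = √(3677 + (7 + 2*2304 + 2*5308416)) = √(3677 + (7 + 4608 + 10616832)) = √(3677 + 10621447) = √10625124 = 2*√2656281 ≈ 3259.6)
-B = -2*√2656281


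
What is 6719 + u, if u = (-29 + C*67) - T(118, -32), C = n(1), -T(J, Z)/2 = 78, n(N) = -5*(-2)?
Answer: 7516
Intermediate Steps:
n(N) = 10
T(J, Z) = -156 (T(J, Z) = -2*78 = -156)
C = 10
u = 797 (u = (-29 + 10*67) - 1*(-156) = (-29 + 670) + 156 = 641 + 156 = 797)
6719 + u = 6719 + 797 = 7516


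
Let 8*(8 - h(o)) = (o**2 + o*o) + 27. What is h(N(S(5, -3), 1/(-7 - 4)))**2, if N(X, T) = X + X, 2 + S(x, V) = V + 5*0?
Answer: 26569/64 ≈ 415.14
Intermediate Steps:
S(x, V) = -2 + V (S(x, V) = -2 + (V + 5*0) = -2 + (V + 0) = -2 + V)
N(X, T) = 2*X
h(o) = 37/8 - o**2/4 (h(o) = 8 - ((o**2 + o*o) + 27)/8 = 8 - ((o**2 + o**2) + 27)/8 = 8 - (2*o**2 + 27)/8 = 8 - (27 + 2*o**2)/8 = 8 + (-27/8 - o**2/4) = 37/8 - o**2/4)
h(N(S(5, -3), 1/(-7 - 4)))**2 = (37/8 - 4*(-2 - 3)**2/4)**2 = (37/8 - (2*(-5))**2/4)**2 = (37/8 - 1/4*(-10)**2)**2 = (37/8 - 1/4*100)**2 = (37/8 - 25)**2 = (-163/8)**2 = 26569/64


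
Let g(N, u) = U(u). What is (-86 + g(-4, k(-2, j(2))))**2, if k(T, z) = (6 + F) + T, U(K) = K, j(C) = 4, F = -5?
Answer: 7569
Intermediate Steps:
k(T, z) = 1 + T (k(T, z) = (6 - 5) + T = 1 + T)
g(N, u) = u
(-86 + g(-4, k(-2, j(2))))**2 = (-86 + (1 - 2))**2 = (-86 - 1)**2 = (-87)**2 = 7569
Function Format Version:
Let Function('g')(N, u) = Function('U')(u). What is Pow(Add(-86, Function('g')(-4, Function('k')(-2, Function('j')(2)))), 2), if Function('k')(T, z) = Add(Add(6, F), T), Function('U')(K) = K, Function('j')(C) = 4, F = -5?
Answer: 7569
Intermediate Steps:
Function('k')(T, z) = Add(1, T) (Function('k')(T, z) = Add(Add(6, -5), T) = Add(1, T))
Function('g')(N, u) = u
Pow(Add(-86, Function('g')(-4, Function('k')(-2, Function('j')(2)))), 2) = Pow(Add(-86, Add(1, -2)), 2) = Pow(Add(-86, -1), 2) = Pow(-87, 2) = 7569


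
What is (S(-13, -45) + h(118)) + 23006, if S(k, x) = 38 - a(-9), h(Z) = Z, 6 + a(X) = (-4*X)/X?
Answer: 23172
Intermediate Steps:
a(X) = -10 (a(X) = -6 + (-4*X)/X = -6 - 4 = -10)
S(k, x) = 48 (S(k, x) = 38 - 1*(-10) = 38 + 10 = 48)
(S(-13, -45) + h(118)) + 23006 = (48 + 118) + 23006 = 166 + 23006 = 23172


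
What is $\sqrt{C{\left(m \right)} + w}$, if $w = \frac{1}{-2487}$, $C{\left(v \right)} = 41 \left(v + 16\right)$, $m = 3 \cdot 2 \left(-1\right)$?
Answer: $\frac{\sqrt{2535916803}}{2487} \approx 20.248$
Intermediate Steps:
$m = -6$ ($m = 6 \left(-1\right) = -6$)
$C{\left(v \right)} = 656 + 41 v$ ($C{\left(v \right)} = 41 \left(16 + v\right) = 656 + 41 v$)
$w = - \frac{1}{2487} \approx -0.00040209$
$\sqrt{C{\left(m \right)} + w} = \sqrt{\left(656 + 41 \left(-6\right)\right) - \frac{1}{2487}} = \sqrt{\left(656 - 246\right) - \frac{1}{2487}} = \sqrt{410 - \frac{1}{2487}} = \sqrt{\frac{1019669}{2487}} = \frac{\sqrt{2535916803}}{2487}$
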